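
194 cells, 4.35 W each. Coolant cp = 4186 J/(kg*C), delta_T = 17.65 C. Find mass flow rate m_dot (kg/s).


Step 1: Total heat Q = 194 * 4.35 W = 843.9 W
Step 2: denom = cp * dT = 4186 * 17.65 = 73883
Step 3: m_dot = 843.9 / 73883 = 0.01142 kg/s

0.01142 kg/s


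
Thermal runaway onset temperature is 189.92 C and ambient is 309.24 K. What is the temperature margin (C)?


Convert: T_ambient = 309.24 K = 36.09 C
margin = 189.92 - 36.09 = 153.83 C

153.83 C


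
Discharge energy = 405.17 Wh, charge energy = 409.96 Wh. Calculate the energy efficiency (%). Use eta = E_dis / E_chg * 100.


eta_e = E_dis / E_chg * 100 = 405.17 / 409.96 * 100 = 98.83%

98.83%


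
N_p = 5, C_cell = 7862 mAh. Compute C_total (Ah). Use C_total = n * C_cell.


Convert: C_cell = 7862 mAh = 7.862 Ah
C_total = 5 * 7.862 = 39.31 Ah

39.31 Ah


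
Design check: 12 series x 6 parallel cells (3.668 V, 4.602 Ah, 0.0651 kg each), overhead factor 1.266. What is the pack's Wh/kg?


Step 1: V_pack = 12 * 3.668 = 44.016 V
Step 2: C_pack = 6 * 4.602 = 27.612 Ah
Step 3: E_pack = V_pack * C_pack = 44.016 * 27.612 = 1215.4 Wh
Step 4: m_pack = 12 * 6 * 0.0651 * 1.266 = 5.934 kg
Step 5: ED = E_pack / m_pack = 1215.4 / 5.934 = 204.8 Wh/kg

204.8 Wh/kg


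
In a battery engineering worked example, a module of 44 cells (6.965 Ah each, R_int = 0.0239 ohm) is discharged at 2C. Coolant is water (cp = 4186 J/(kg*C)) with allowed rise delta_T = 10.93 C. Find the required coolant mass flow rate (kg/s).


Step 1: I = 2 * 6.965 = 13.93 A
Step 2: Q_cell = I^2 * R = 13.93^2 * 0.0239 = 4.6377 W
Step 3: Q_total = 44 * 4.6377 = 204.06 W
Step 4: m_dot = Q_total / (cp * dT) = 204.06 / (4186 * 10.93) = 0.004460 kg/s

0.004460 kg/s


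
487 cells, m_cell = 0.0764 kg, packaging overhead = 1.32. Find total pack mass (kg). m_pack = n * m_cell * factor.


m_pack = n * m_cell * overhead = 487 * 0.0764 * 1.32 = 49.11 kg

49.11 kg


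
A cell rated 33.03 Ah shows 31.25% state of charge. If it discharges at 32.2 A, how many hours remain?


Step 1: remaining = SOC/100 * C_total = 31.25/100 * 33.03 = 10.322 Ah
Step 2: t = remaining / I = 10.322 / 32.2 = 0.3206 hr

0.3206 hr


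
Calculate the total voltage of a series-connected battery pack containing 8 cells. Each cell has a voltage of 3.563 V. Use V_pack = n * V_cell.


Series voltages add: 8 * 3.563 V = 28.504 V

28.504 V


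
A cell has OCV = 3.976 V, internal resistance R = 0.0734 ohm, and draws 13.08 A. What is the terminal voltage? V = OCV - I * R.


V = OCV - I*R = 3.976 - 13.08 * 0.0734 = 3.016 V

3.016 V


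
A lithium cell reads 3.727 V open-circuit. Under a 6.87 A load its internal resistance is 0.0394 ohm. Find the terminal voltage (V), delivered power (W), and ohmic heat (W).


Step 1: V_terminal = OCV - I*R = 3.727 - 6.87 * 0.0394 = 3.4563 V
Step 2: P_out = V_terminal * I = 3.4563 * 6.87 = 23.74 W
Step 3: Q = I^2 * R = 6.87^2 * 0.0394 = 1.860 W

V=3.4563 V, P=23.74 W, Q=1.860 W


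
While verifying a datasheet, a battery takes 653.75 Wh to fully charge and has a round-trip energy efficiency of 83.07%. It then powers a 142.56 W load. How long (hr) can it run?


Step 1: E_discharge = eta/100 * E_charge = 83.07/100 * 653.75 = 543.07 Wh
Step 2: t = E_discharge / P = 543.07 / 142.56 = 3.809 hr

3.809 hr


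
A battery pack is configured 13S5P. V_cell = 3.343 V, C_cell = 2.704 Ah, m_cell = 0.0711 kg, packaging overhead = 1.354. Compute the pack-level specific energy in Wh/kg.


Step 1: V_pack = 13 * 3.343 = 43.459 V
Step 2: C_pack = 5 * 2.704 = 13.52 Ah
Step 3: E_pack = V_pack * C_pack = 43.459 * 13.52 = 587.57 Wh
Step 4: m_pack = 13 * 5 * 0.0711 * 1.354 = 6.2575 kg
Step 5: ED = E_pack / m_pack = 587.57 / 6.2575 = 93.90 Wh/kg

93.90 Wh/kg


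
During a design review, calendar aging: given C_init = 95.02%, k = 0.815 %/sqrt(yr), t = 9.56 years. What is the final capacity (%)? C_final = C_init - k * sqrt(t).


sqrt(t) = sqrt(9.56) = 3.0919
C_final = 95.02 - 0.815 * 3.0919 = 92.50%

92.50%


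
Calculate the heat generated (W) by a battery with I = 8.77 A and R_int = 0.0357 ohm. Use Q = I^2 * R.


Q = I^2 * R = 8.77^2 * 0.0357 = 2.746 W

2.746 W


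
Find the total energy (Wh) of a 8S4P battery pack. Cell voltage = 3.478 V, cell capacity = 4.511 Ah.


E = Ns * Vcell * Np * Ccell = 8 * 3.478 * 4 * 4.511 = 502.1 Wh

502.1 Wh


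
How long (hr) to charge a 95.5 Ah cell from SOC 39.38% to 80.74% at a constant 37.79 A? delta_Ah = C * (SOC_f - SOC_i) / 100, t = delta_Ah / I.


Step 1: dSOC = 80.74% - 39.38% = 41.36%
Step 2: delta_Ah = 95.5 * 41.36 / 100 = 39.499 Ah
Step 3: t = 39.499 / 37.79 = 1.045 hr

1.045 hr


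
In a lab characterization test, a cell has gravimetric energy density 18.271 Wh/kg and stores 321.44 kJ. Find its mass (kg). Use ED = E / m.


Convert: E = 321.44 kJ = 89.289 Wh
m = E / ED = 89.289 / 18.271 = 4.887 kg

4.887 kg


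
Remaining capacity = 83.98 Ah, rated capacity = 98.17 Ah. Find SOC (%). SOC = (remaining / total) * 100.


SOC% = 83.98 / 98.17 * 100 = 85.55%

85.55%


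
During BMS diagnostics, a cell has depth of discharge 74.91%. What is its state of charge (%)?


SOC = 100 - DOD = 100 - 74.91 = 25.09%

25.09%


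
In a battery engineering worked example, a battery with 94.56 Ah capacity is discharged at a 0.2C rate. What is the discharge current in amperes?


I = C_rate * capacity = 0.2 * 94.56 = 18.912 A

18.912 A


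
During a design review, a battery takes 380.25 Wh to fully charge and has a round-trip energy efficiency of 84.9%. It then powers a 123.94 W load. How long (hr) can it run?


Step 1: E_discharge = eta/100 * E_charge = 84.9/100 * 380.25 = 322.83 Wh
Step 2: t = E_discharge / P = 322.83 / 123.94 = 2.605 hr

2.605 hr


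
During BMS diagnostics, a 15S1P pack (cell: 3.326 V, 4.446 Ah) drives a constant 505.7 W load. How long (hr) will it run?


Step 1: E_pack = Ns * V_cell * Np * C_cell = 15 * 3.326 * 1 * 4.446 = 221.81 Wh
Step 2: t = E_pack / P = 221.81 / 505.7 = 0.4386 hr

0.4386 hr


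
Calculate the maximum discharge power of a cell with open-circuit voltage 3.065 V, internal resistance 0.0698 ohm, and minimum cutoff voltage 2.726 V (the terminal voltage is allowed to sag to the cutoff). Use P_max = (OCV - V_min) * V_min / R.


P_max = (OCV - V_min) * V_min / R = (3.065 - 2.726) * 2.726 / 0.0698 = 0.339 * 2.726 / 0.0698 = 13.24 W

13.24 W


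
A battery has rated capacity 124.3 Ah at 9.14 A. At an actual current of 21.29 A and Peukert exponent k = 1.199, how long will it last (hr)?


t_rated = C / I_rated = 124.3 / 9.14 = 13.6 hr
(I_rated/I)^k = (0.42931)^1.199 = 0.36282
t = t_rated * (I_rated/I)^k = 13.6 * 0.36282 = 4.934 hr

4.934 hr


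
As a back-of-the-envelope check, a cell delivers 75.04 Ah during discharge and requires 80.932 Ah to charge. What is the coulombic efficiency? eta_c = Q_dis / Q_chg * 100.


Coulombic efficiency = 75.04/80.932 * 100% = 92.72%

92.72%


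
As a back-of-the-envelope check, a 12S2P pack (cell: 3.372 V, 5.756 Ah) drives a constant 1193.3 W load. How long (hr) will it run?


Step 1: E_pack = Ns * V_cell * Np * C_cell = 12 * 3.372 * 2 * 5.756 = 465.82 Wh
Step 2: t = E_pack / P = 465.82 / 1193.3 = 0.3904 hr

0.3904 hr


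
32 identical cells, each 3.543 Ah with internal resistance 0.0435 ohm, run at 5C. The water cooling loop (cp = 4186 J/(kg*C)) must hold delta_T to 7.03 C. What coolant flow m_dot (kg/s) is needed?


Step 1: I = 5 * 3.543 = 17.715 A
Step 2: Q_cell = I^2 * R = 17.715^2 * 0.0435 = 13.651 W
Step 3: Q_total = 32 * 13.651 = 436.83 W
Step 4: m_dot = Q_total / (cp * dT) = 436.83 / (4186 * 7.03) = 0.01484 kg/s

0.01484 kg/s


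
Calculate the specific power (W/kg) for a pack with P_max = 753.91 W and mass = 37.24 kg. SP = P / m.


Specific power = 753.91 W / 37.24 kg = 20.24 W/kg

20.24 W/kg


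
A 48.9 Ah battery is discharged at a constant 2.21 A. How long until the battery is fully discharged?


t = capacity / current = 48.9 / 2.21 = 22.13 hr

22.13 hr


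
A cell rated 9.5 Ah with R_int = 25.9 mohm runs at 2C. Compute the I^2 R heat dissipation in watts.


Convert: R = 25.9 mohm = 0.0259 ohm
Step 1: I = C_rate * capacity = 2 * 9.5 = 19 A
Step 2: Q = I^2 * R = 19^2 * 0.0259 = 361 * 0.0259 = 9.350 W

9.350 W


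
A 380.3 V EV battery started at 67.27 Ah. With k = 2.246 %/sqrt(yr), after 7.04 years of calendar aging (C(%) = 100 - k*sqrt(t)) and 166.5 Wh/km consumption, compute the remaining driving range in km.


Step 1: capacity retention = 100 - 2.246 * sqrt(7.04) = 100 - 2.246 * 2.6533 = 94.041%
Step 2: C_now = 67.27 * 94.041/100 = 63.261 Ah
Step 3: E_pack = V * C_now = 380.3 * 63.261 = 24058 Wh
Step 4: range = E_pack / consumption = 24058 / 166.5 = 144.5 km

144.5 km


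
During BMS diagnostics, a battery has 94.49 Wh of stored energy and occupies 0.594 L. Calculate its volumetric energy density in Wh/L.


Volumetric ED = 94.49 Wh / 0.594 L = 159.1 Wh/L

159.1 Wh/L


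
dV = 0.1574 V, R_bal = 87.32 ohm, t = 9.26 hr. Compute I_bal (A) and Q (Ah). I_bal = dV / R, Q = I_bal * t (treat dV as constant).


First, Ohm's law: I_bal = 0.1574 V / 87.32 ohm = 0.0018026 A
Then Q = I * t = 0.0018026 A * 9.26 hr = 0.01669 Ah

I=0.0018026 A, Q=0.01669 Ah


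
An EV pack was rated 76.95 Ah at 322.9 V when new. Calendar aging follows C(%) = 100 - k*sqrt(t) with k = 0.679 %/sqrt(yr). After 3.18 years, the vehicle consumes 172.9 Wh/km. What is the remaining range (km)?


Step 1: capacity retention = 100 - 0.679 * sqrt(3.18) = 100 - 0.679 * 1.7833 = 98.789%
Step 2: C_now = 76.95 * 98.789/100 = 76.018 Ah
Step 3: E_pack = V * C_now = 322.9 * 76.018 = 24546 Wh
Step 4: range = E_pack / consumption = 24546 / 172.9 = 142.0 km

142.0 km


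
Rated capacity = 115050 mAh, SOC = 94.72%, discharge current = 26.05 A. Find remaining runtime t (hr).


Convert: C_total = 115050 mAh = 115.05 Ah
Step 1: remaining = SOC/100 * C_total = 94.72/100 * 115.05 = 108.98 Ah
Step 2: t = remaining / I = 108.98 / 26.05 = 4.183 hr

4.183 hr


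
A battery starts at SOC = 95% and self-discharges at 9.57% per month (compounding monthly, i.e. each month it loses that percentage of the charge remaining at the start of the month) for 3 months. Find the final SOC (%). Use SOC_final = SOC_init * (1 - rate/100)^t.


Monthly retention factor = 1 - 9.57/100 = 0.9043
Over 3 months: factor^3 = 0.7395
SOC_final = 95 * 0.7395 = 70.25%

70.25%


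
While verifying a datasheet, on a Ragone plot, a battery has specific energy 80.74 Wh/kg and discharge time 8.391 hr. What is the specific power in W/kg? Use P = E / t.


P_specific = E / t = 80.74 / 8.391 = 9.622 W/kg

9.622 W/kg


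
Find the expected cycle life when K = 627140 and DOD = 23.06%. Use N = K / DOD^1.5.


Step 1: DOD^1.5 = 23.06^1.5 = 110.74
Step 2: N = 627140 / 110.74 = 5663 cycles

5663 cycles


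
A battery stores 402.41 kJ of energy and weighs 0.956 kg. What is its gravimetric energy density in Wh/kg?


Convert: E = 402.41 kJ = 111.78 Wh
ED = E / m = 111.78 / 0.956 = 116.9 Wh/kg

116.9 Wh/kg


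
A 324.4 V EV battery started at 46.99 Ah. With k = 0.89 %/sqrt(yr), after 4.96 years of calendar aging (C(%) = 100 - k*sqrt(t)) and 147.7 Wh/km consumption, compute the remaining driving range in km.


Step 1: capacity retention = 100 - 0.89 * sqrt(4.96) = 100 - 0.89 * 2.2271 = 98.018%
Step 2: C_now = 46.99 * 98.018/100 = 46.059 Ah
Step 3: E_pack = V * C_now = 324.4 * 46.059 = 14942 Wh
Step 4: range = E_pack / consumption = 14942 / 147.7 = 101.2 km

101.2 km


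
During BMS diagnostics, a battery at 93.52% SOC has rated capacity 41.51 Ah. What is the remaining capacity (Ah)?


remaining = SOC / 100 * total = 93.52 / 100 * 41.51 = 38.82 Ah

38.82 Ah


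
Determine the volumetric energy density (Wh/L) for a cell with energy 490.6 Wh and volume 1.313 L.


Volumetric ED = 490.6 Wh / 1.313 L = 373.6 Wh/L

373.6 Wh/L


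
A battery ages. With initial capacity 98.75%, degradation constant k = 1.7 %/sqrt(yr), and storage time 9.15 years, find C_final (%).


Step 1: sqrt(9.15 yr) = 3.0249
Step 2: drop = 1.7 * 3.0249 = 5.1423
Step 3: C_final = 98.75 - 5.1423 = 93.61%

93.61%


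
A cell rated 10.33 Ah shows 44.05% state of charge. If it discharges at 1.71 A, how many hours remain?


Step 1: remaining = SOC/100 * C_total = 44.05/100 * 10.33 = 4.5504 Ah
Step 2: t = remaining / I = 4.5504 / 1.71 = 2.661 hr

2.661 hr


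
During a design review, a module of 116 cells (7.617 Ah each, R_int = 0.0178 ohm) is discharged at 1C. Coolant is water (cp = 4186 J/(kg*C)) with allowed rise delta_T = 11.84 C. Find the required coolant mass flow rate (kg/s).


Step 1: I = 1 * 7.617 = 7.617 A
Step 2: Q_cell = I^2 * R = 7.617^2 * 0.0178 = 1.0327 W
Step 3: Q_total = 116 * 1.0327 = 119.79 W
Step 4: m_dot = Q_total / (cp * dT) = 119.79 / (4186 * 11.84) = 0.002417 kg/s

0.002417 kg/s


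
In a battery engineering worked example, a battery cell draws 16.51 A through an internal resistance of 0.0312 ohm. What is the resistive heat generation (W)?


I^2 = 272.58
Q = 272.58 * 0.0312 = 8.504 W

8.504 W


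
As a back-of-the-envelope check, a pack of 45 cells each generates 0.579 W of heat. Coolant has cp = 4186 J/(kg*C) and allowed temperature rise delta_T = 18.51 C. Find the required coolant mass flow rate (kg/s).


Step 1: Total heat Q = 45 * 0.579 W = 26.055 W
Step 2: denom = cp * dT = 4186 * 18.51 = 77483
Step 3: m_dot = 26.055 / 77483 = 3.363e-04 kg/s

3.363e-04 kg/s


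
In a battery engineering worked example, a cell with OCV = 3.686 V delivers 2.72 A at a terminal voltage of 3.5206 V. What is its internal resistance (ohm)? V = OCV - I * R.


R = (OCV - V) / I = (3.686 - 3.5206) / 2.72 = 0.06081 ohm

0.06081 ohm


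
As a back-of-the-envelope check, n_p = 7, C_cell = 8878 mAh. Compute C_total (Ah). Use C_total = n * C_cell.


Convert: C_cell = 8878 mAh = 8.878 Ah
C_total = 7 * 8.878 = 62.146 Ah

62.146 Ah


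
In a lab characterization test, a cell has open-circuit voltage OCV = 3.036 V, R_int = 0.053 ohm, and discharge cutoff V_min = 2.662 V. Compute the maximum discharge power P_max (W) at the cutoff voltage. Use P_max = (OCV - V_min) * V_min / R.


P_max = (OCV - V_min) * V_min / R = (3.036 - 2.662) * 2.662 / 0.053 = 0.374 * 2.662 / 0.053 = 18.78 W

18.78 W


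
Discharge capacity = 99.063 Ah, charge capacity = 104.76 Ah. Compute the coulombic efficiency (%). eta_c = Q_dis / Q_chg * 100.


eta_c = Q_dis / Q_chg * 100 = 99.063 / 104.76 * 100 = 94.56%

94.56%


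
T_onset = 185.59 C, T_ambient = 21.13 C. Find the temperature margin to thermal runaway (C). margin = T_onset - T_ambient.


Safety margin = 185.59 C - 21.13 C = 164.46 C

164.46 C


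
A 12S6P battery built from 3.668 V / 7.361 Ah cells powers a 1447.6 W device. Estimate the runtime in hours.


Step 1: E_pack = Ns * V_cell * Np * C_cell = 12 * 3.668 * 6 * 7.361 = 1944 Wh
Step 2: t = E_pack / P = 1944 / 1447.6 = 1.343 hr

1.343 hr


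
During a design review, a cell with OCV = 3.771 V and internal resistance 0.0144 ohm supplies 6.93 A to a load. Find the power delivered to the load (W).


Step 1: V_terminal = OCV - I*R = 3.771 - 6.93 * 0.0144 = 3.6712 V
Step 2: P_out = V_terminal * I = 3.6712 * 6.93 = 25.44 W

25.44 W


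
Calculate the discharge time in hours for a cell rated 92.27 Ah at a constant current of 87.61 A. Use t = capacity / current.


Runtime = 92.27 Ah / 87.61 A = 1.053 hr

1.053 hr


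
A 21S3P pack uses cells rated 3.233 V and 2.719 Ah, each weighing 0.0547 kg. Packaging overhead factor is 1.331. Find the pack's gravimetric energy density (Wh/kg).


Step 1: V_pack = 21 * 3.233 = 67.893 V
Step 2: C_pack = 3 * 2.719 = 8.157 Ah
Step 3: E_pack = V_pack * C_pack = 67.893 * 8.157 = 553.8 Wh
Step 4: m_pack = 21 * 3 * 0.0547 * 1.331 = 4.5868 kg
Step 5: ED = E_pack / m_pack = 553.8 / 4.5868 = 120.7 Wh/kg

120.7 Wh/kg


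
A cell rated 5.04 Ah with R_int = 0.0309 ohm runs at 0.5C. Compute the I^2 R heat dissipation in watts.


Step 1: I = C_rate * capacity = 0.5 * 5.04 = 2.52 A
Step 2: Q = I^2 * R = 2.52^2 * 0.0309 = 6.3504 * 0.0309 = 0.1962 W

0.1962 W


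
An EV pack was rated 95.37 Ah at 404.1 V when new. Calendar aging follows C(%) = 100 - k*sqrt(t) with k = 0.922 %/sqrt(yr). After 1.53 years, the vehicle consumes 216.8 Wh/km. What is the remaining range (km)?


Step 1: capacity retention = 100 - 0.922 * sqrt(1.53) = 100 - 0.922 * 1.2369 = 98.86%
Step 2: C_now = 95.37 * 98.86/100 = 94.283 Ah
Step 3: E_pack = V * C_now = 404.1 * 94.283 = 38100 Wh
Step 4: range = E_pack / consumption = 38100 / 216.8 = 175.7 km

175.7 km


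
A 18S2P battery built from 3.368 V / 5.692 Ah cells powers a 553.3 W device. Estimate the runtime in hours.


Step 1: E_pack = Ns * V_cell * Np * C_cell = 18 * 3.368 * 2 * 5.692 = 690.14 Wh
Step 2: t = E_pack / P = 690.14 / 553.3 = 1.247 hr

1.247 hr


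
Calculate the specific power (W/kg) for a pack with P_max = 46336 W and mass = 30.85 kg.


SP = P / m = 46336 / 30.85 = 1502 W/kg

1502 W/kg


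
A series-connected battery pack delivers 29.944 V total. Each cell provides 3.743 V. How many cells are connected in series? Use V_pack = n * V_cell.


Rearranging: n = V_pack / V_cell = 29.944 / 3.743 = 8 cells

8


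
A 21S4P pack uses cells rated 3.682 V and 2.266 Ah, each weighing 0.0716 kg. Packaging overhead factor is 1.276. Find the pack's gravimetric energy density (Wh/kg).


Step 1: V_pack = 21 * 3.682 = 77.322 V
Step 2: C_pack = 4 * 2.266 = 9.064 Ah
Step 3: E_pack = V_pack * C_pack = 77.322 * 9.064 = 700.85 Wh
Step 4: m_pack = 21 * 4 * 0.0716 * 1.276 = 7.6744 kg
Step 5: ED = E_pack / m_pack = 700.85 / 7.6744 = 91.32 Wh/kg

91.32 Wh/kg


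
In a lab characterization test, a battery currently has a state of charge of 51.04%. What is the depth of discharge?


Complement of SOC: DOD = 100% - 51.04% = 48.96%

48.96%


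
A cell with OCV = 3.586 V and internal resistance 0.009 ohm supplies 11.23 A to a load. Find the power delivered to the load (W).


Step 1: V_terminal = OCV - I*R = 3.586 - 11.23 * 0.009 = 3.4849 V
Step 2: P_out = V_terminal * I = 3.4849 * 11.23 = 39.14 W

39.14 W


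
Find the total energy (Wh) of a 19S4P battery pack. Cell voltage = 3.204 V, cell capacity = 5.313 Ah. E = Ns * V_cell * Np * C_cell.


E = Ns * Vcell * Np * Ccell = 19 * 3.204 * 4 * 5.313 = 1294 Wh

1294 Wh


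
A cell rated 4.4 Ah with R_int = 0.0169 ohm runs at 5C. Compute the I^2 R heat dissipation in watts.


Step 1: I = C_rate * capacity = 5 * 4.4 = 22 A
Step 2: Q = I^2 * R = 22^2 * 0.0169 = 484 * 0.0169 = 8.180 W

8.180 W


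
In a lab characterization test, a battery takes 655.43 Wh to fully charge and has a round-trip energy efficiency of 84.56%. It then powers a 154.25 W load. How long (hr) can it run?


Step 1: E_discharge = eta/100 * E_charge = 84.56/100 * 655.43 = 554.23 Wh
Step 2: t = E_discharge / P = 554.23 / 154.25 = 3.593 hr

3.593 hr


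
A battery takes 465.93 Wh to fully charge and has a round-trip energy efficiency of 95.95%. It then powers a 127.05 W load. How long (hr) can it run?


Step 1: E_discharge = eta/100 * E_charge = 95.95/100 * 465.93 = 447.06 Wh
Step 2: t = E_discharge / P = 447.06 / 127.05 = 3.519 hr

3.519 hr


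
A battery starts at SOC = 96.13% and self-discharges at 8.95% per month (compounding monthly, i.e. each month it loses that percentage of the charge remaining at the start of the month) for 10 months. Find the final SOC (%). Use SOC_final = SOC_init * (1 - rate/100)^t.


decay = (1 - 8.95/100)^10 = 0.39156
SOC_final = 96.13 * 0.39156 = 37.64%

37.64%


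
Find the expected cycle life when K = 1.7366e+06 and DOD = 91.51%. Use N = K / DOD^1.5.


Step 1: DOD^1.5 = 91.51^1.5 = 875.39
Step 2: N = 1.7366e+06 / 875.39 = 1984 cycles

1984 cycles


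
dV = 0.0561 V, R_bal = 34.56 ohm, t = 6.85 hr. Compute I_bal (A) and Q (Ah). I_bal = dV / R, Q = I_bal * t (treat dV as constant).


I_bal = dV / R = 0.0561 / 34.56 = 0.0016233 A
Q = I_bal * t = 0.0016233 * 6.85 = 0.01112 Ah

I=0.0016233 A, Q=0.01112 Ah


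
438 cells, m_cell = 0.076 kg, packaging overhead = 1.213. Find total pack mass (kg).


Cell mass sum = 438 * 0.076 = 33.288 kg
With overhead 1.213: m_pack = 33.288 * 1.213 = 40.38 kg

40.38 kg


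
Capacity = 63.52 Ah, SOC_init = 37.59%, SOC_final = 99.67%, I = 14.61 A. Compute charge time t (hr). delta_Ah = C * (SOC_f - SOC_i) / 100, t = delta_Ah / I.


Step 1: dSOC = 99.67% - 37.59% = 62.08%
Step 2: delta_Ah = 63.52 * 62.08 / 100 = 39.433 Ah
Step 3: t = 39.433 / 14.61 = 2.699 hr

2.699 hr


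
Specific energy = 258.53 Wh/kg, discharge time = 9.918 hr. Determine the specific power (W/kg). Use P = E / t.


Specific power = 258.53 Wh/kg / 9.918 hr = 26.07 W/kg

26.07 W/kg


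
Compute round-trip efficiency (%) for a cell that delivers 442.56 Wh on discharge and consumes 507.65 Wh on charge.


eta_e = E_dis / E_chg * 100 = 442.56 / 507.65 * 100 = 87.18%

87.18%


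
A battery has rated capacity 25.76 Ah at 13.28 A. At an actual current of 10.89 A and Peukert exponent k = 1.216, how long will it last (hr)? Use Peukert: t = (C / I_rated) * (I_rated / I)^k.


t_rated = C / I_rated = 25.76 / 13.28 = 1.9398 hr
(I_rated/I)^k = (1.2195)^1.216 = 1.2729
t = t_rated * (I_rated/I)^k = 1.9398 * 1.2729 = 2.469 hr

2.469 hr


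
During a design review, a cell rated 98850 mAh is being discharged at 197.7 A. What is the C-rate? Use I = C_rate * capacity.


Convert: capacity = 98850 mAh = 98.85 Ah
C_rate = I / capacity = 197.7 / 98.85 = 2C

2C


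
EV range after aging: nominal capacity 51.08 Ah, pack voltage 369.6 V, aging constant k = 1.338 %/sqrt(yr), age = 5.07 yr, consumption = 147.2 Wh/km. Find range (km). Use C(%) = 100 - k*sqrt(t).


Step 1: capacity retention = 100 - 1.338 * sqrt(5.07) = 100 - 1.338 * 2.2517 = 96.987%
Step 2: C_now = 51.08 * 96.987/100 = 49.541 Ah
Step 3: E_pack = V * C_now = 369.6 * 49.541 = 18310 Wh
Step 4: range = E_pack / consumption = 18310 / 147.2 = 124.4 km

124.4 km


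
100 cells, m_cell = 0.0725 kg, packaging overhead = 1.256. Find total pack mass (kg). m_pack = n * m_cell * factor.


Cell mass sum = 100 * 0.0725 = 7.25 kg
With overhead 1.256: m_pack = 7.25 * 1.256 = 9.106 kg

9.106 kg


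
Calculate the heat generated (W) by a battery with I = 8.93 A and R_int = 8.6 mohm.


Convert: R = 8.6 mohm = 0.0086 ohm
I^2 = 79.745
Q = 79.745 * 0.0086 = 0.6858 W

0.6858 W


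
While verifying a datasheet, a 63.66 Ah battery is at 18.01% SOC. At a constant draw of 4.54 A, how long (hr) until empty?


Step 1: remaining = SOC/100 * C_total = 18.01/100 * 63.66 = 11.465 Ah
Step 2: t = remaining / I = 11.465 / 4.54 = 2.525 hr

2.525 hr


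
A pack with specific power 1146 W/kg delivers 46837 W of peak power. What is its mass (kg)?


m = P / SP = 46837 / 1146 = 40.87 kg

40.87 kg


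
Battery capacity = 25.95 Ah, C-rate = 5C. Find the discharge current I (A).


At 5C: I = 5 * 25.95 Ah = 129.75 A

129.75 A


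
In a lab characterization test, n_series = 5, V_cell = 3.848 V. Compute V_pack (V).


Series voltages add: 5 * 3.848 V = 19.24 V

19.24 V


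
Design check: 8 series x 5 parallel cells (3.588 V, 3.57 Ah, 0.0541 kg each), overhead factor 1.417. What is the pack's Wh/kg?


Step 1: V_pack = 8 * 3.588 = 28.704 V
Step 2: C_pack = 5 * 3.57 = 17.85 Ah
Step 3: E_pack = V_pack * C_pack = 28.704 * 17.85 = 512.37 Wh
Step 4: m_pack = 8 * 5 * 0.0541 * 1.417 = 3.0664 kg
Step 5: ED = E_pack / m_pack = 512.37 / 3.0664 = 167.1 Wh/kg

167.1 Wh/kg


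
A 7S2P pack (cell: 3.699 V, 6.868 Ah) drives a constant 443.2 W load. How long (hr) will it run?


Step 1: E_pack = Ns * V_cell * Np * C_cell = 7 * 3.699 * 2 * 6.868 = 355.67 Wh
Step 2: t = E_pack / P = 355.67 / 443.2 = 0.8025 hr

0.8025 hr


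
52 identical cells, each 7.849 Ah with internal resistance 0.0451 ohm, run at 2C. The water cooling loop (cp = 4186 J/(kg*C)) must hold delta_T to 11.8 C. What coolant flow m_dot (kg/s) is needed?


Step 1: I = 2 * 7.849 = 15.698 A
Step 2: Q_cell = I^2 * R = 15.698^2 * 0.0451 = 11.114 W
Step 3: Q_total = 52 * 11.114 = 577.93 W
Step 4: m_dot = Q_total / (cp * dT) = 577.93 / (4186 * 11.8) = 0.01170 kg/s

0.01170 kg/s


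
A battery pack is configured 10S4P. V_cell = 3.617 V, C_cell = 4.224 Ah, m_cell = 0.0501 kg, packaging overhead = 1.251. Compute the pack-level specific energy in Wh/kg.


Step 1: V_pack = 10 * 3.617 = 36.17 V
Step 2: C_pack = 4 * 4.224 = 16.896 Ah
Step 3: E_pack = V_pack * C_pack = 36.17 * 16.896 = 611.13 Wh
Step 4: m_pack = 10 * 4 * 0.0501 * 1.251 = 2.507 kg
Step 5: ED = E_pack / m_pack = 611.13 / 2.507 = 243.8 Wh/kg

243.8 Wh/kg


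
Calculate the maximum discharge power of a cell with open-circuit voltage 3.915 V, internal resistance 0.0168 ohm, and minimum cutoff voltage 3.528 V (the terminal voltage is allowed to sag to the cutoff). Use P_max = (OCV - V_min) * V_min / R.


P_max = (OCV - V_min) * V_min / R = (3.915 - 3.528) * 3.528 / 0.0168 = 0.387 * 3.528 / 0.0168 = 81.27 W

81.27 W


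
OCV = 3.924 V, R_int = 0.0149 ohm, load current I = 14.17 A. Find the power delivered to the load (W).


Step 1: V_terminal = OCV - I*R = 3.924 - 14.17 * 0.0149 = 3.7129 V
Step 2: P_out = V_terminal * I = 3.7129 * 14.17 = 52.61 W

52.61 W


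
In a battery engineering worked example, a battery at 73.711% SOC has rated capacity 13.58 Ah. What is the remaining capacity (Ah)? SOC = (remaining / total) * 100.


remaining = SOC / 100 * total = 73.711 / 100 * 13.58 = 10.01 Ah

10.01 Ah


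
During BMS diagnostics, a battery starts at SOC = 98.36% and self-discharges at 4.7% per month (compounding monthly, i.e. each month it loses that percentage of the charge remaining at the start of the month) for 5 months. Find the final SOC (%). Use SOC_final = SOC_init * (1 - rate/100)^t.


Monthly retention factor = 1 - 4.7/100 = 0.953
Over 5 months: factor^5 = 0.78608
SOC_final = 98.36 * 0.78608 = 77.32%

77.32%


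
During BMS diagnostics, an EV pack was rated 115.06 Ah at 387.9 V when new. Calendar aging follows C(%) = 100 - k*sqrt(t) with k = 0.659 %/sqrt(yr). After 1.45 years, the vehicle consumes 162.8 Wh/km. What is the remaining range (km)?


Step 1: capacity retention = 100 - 0.659 * sqrt(1.45) = 100 - 0.659 * 1.2042 = 99.206%
Step 2: C_now = 115.06 * 99.206/100 = 114.15 Ah
Step 3: E_pack = V * C_now = 387.9 * 114.15 = 44279 Wh
Step 4: range = E_pack / consumption = 44279 / 162.8 = 272.0 km

272.0 km


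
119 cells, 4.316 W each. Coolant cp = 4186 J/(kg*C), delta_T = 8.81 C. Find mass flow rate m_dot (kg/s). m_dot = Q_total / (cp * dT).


Step 1: Total heat Q = 119 * 4.316 W = 513.6 W
Step 2: denom = cp * dT = 4186 * 8.81 = 36879
Step 3: m_dot = 513.6 / 36879 = 0.01393 kg/s

0.01393 kg/s


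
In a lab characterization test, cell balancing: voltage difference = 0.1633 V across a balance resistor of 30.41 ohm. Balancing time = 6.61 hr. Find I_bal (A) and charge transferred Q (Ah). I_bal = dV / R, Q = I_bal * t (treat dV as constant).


First, Ohm's law: I_bal = 0.1633 V / 30.41 ohm = 0.0053699 A
Then Q = I * t = 0.0053699 A * 6.61 hr = 0.03550 Ah

I=0.0053699 A, Q=0.03550 Ah


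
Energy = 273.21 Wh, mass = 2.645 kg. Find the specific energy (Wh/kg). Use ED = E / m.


Specific energy = 273.21 Wh / 2.645 kg = 103.3 Wh/kg

103.3 Wh/kg


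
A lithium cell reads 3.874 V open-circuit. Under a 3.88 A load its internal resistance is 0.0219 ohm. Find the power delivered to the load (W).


Step 1: V_terminal = OCV - I*R = 3.874 - 3.88 * 0.0219 = 3.789 V
Step 2: P_out = V_terminal * I = 3.789 * 3.88 = 14.70 W

14.70 W


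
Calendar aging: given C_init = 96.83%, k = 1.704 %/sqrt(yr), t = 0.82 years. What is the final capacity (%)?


Step 1: sqrt(0.82 yr) = 0.90554
Step 2: drop = 1.704 * 0.90554 = 1.543
Step 3: C_final = 96.83 - 1.543 = 95.29%

95.29%


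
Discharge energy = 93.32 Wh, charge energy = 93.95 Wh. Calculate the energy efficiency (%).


Round-trip efficiency = 93.32/93.95 * 100% = 99.33%

99.33%


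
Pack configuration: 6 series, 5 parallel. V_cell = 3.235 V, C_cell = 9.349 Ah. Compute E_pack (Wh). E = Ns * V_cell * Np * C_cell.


V_pack = 6 * 3.235 = 19.41 V
C_pack = 5 * 9.349 = 46.745 Ah
E = V_pack * C_pack = 19.41 * 46.745 = 907.3 Wh

907.3 Wh


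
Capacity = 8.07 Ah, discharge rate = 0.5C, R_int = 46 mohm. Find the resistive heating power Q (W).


Convert: R = 46 mohm = 0.046 ohm
Step 1: I = C_rate * capacity = 0.5 * 8.07 = 4.035 A
Step 2: Q = I^2 * R = 4.035^2 * 0.046 = 16.281 * 0.046 = 0.7489 W

0.7489 W


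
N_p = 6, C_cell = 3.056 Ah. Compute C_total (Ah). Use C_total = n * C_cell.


Parallel capacities add: 6 * 3.056 Ah = 18.336 Ah

18.336 Ah


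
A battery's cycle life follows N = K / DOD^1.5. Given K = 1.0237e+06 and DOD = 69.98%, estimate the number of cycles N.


DOD^1.5 = 585.41
N = K / DOD^1.5 = 1.0237e+06 / 585.41 = 1749

1749 cycles


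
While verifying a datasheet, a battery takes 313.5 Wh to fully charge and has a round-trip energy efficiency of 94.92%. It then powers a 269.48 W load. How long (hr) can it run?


Step 1: E_discharge = eta/100 * E_charge = 94.92/100 * 313.5 = 297.57 Wh
Step 2: t = E_discharge / P = 297.57 / 269.48 = 1.104 hr

1.104 hr


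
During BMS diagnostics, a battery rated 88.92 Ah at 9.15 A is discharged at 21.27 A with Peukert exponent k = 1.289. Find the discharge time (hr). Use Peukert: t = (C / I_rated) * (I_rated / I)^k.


t_rated = C / I_rated = 88.92 / 9.15 = 9.718 hr
(I_rated/I)^k = (0.43018)^1.289 = 0.33711
t = t_rated * (I_rated/I)^k = 9.718 * 0.33711 = 3.276 hr

3.276 hr


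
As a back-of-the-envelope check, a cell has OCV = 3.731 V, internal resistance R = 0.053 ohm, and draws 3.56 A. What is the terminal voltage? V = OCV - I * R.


V = OCV - I*R = 3.731 - 3.56 * 0.053 = 3.542 V

3.542 V


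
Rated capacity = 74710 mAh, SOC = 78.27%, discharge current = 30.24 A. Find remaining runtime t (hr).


Convert: C_total = 74710 mAh = 74.71 Ah
Step 1: remaining = SOC/100 * C_total = 78.27/100 * 74.71 = 58.476 Ah
Step 2: t = remaining / I = 58.476 / 30.24 = 1.934 hr

1.934 hr


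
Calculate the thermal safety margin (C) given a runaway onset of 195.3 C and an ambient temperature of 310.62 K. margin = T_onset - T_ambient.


Convert: T_ambient = 310.62 K = 37.47 C
margin = 195.3 - 37.47 = 157.83 C

157.83 C


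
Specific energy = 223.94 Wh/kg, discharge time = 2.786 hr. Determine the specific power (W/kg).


P_specific = E / t = 223.94 / 2.786 = 80.38 W/kg

80.38 W/kg


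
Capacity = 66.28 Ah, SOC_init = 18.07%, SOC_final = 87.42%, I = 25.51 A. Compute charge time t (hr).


delta_Ah = 66.28 * (87.42 - 18.07) / 100 = 45.965 Ah
t = delta_Ah / I = 45.965 / 25.51 = 1.802 hr

1.802 hr


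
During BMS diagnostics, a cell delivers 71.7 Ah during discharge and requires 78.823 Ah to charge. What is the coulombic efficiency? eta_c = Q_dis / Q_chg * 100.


Coulombic efficiency = 71.7/78.823 * 100% = 90.96%

90.96%


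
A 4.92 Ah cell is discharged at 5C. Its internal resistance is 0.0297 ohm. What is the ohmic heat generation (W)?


Step 1: I = C_rate * capacity = 5 * 4.92 = 24.6 A
Step 2: Q = I^2 * R = 24.6^2 * 0.0297 = 605.16 * 0.0297 = 17.97 W

17.97 W


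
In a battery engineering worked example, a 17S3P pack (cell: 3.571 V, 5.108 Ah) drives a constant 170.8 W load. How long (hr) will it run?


Step 1: E_pack = Ns * V_cell * Np * C_cell = 17 * 3.571 * 3 * 5.108 = 930.27 Wh
Step 2: t = E_pack / P = 930.27 / 170.8 = 5.447 hr

5.447 hr


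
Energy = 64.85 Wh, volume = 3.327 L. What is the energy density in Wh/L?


Volumetric ED = 64.85 Wh / 3.327 L = 19.49 Wh/L

19.49 Wh/L


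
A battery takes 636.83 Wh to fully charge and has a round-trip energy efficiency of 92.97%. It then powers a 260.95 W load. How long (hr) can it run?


Step 1: E_discharge = eta/100 * E_charge = 92.97/100 * 636.83 = 592.06 Wh
Step 2: t = E_discharge / P = 592.06 / 260.95 = 2.269 hr

2.269 hr


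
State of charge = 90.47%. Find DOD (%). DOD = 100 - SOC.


Complement of SOC: DOD = 100% - 90.47% = 9.53%

9.53%


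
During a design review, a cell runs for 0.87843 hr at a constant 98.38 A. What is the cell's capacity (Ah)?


C = I * t = 98.38 * 0.87843 = 86.42 Ah

86.42 Ah


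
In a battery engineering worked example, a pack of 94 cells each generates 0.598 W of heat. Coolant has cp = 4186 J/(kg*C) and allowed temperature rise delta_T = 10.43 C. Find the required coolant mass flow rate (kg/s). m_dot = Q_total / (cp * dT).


Q_total = 94 * 0.598 = 56.212 W
m_dot = Q_total / (cp * dT) = 56.212 / (4186 * 10.43) = 0.001287 kg/s

0.001287 kg/s


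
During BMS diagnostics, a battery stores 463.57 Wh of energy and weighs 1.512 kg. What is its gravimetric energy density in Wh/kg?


Specific energy = 463.57 Wh / 1.512 kg = 306.6 Wh/kg

306.6 Wh/kg


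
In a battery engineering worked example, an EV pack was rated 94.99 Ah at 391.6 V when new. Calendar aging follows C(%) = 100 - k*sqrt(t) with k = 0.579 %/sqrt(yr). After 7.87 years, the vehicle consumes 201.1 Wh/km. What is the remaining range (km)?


Step 1: capacity retention = 100 - 0.579 * sqrt(7.87) = 100 - 0.579 * 2.8054 = 98.376%
Step 2: C_now = 94.99 * 98.376/100 = 93.447 Ah
Step 3: E_pack = V * C_now = 391.6 * 93.447 = 36594 Wh
Step 4: range = E_pack / consumption = 36594 / 201.1 = 182.0 km

182.0 km


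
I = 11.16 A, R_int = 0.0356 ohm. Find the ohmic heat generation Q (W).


Q = I^2 * R = 11.16^2 * 0.0356 = 4.434 W

4.434 W


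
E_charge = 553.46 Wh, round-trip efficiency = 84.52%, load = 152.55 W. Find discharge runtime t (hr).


Step 1: E_discharge = eta/100 * E_charge = 84.52/100 * 553.46 = 467.78 Wh
Step 2: t = E_discharge / P = 467.78 / 152.55 = 3.066 hr

3.066 hr


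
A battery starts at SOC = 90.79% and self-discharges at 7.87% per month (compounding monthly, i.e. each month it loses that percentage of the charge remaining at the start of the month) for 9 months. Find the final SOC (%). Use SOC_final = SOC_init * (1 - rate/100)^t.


decay = (1 - 7.87/100)^9 = 0.4782
SOC_final = 90.79 * 0.4782 = 43.42%

43.42%


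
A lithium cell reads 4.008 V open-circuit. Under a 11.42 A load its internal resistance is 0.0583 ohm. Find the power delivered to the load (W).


Step 1: V_terminal = OCV - I*R = 4.008 - 11.42 * 0.0583 = 3.3422 V
Step 2: P_out = V_terminal * I = 3.3422 * 11.42 = 38.17 W

38.17 W


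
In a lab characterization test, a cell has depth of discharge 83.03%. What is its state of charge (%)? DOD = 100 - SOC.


SOC = 100 - DOD = 100 - 83.03 = 16.97%

16.97%


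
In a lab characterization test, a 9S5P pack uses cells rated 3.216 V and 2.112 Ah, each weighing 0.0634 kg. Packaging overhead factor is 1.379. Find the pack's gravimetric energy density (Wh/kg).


Step 1: V_pack = 9 * 3.216 = 28.944 V
Step 2: C_pack = 5 * 2.112 = 10.56 Ah
Step 3: E_pack = V_pack * C_pack = 28.944 * 10.56 = 305.65 Wh
Step 4: m_pack = 9 * 5 * 0.0634 * 1.379 = 3.9343 kg
Step 5: ED = E_pack / m_pack = 305.65 / 3.9343 = 77.69 Wh/kg

77.69 Wh/kg


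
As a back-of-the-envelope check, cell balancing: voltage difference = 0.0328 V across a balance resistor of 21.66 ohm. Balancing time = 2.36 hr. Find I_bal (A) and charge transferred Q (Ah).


I_bal = dV / R = 0.0328 / 21.66 = 0.0015143 A
Q = I_bal * t = 0.0015143 * 2.36 = 0.003574 Ah

I=0.0015143 A, Q=0.003574 Ah


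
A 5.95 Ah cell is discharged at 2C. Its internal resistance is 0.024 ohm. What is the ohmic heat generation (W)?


Step 1: I = C_rate * capacity = 2 * 5.95 = 11.9 A
Step 2: Q = I^2 * R = 11.9^2 * 0.024 = 141.61 * 0.024 = 3.399 W

3.399 W


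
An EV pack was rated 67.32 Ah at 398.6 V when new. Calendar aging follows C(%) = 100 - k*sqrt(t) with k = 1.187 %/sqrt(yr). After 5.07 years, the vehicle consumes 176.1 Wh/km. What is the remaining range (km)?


Step 1: capacity retention = 100 - 1.187 * sqrt(5.07) = 100 - 1.187 * 2.2517 = 97.327%
Step 2: C_now = 67.32 * 97.327/100 = 65.521 Ah
Step 3: E_pack = V * C_now = 398.6 * 65.521 = 26117 Wh
Step 4: range = E_pack / consumption = 26117 / 176.1 = 148.3 km

148.3 km


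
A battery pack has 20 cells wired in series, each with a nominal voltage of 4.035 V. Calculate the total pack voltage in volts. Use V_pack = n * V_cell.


With 20 cells in series at 4.035 V each, V_pack = 80.7 V

80.7 V


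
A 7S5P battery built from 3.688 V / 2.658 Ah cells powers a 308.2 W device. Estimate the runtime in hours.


Step 1: E_pack = Ns * V_cell * Np * C_cell = 7 * 3.688 * 5 * 2.658 = 343.09 Wh
Step 2: t = E_pack / P = 343.09 / 308.2 = 1.113 hr

1.113 hr


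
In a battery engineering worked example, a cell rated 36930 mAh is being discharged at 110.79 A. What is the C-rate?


Convert: capacity = 36930 mAh = 36.93 Ah
C_rate = I / capacity = 110.79 / 36.93 = 3C

3C


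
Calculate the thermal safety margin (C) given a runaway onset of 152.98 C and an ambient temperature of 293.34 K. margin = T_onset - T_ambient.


Convert: T_ambient = 293.34 K = 20.19 C
margin = 152.98 - 20.19 = 132.79 C

132.79 C


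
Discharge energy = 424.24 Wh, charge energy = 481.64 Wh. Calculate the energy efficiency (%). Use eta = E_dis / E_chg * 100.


eta_e = E_dis / E_chg * 100 = 424.24 / 481.64 * 100 = 88.08%

88.08%


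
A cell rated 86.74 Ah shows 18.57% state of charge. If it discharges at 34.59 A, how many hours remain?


Step 1: remaining = SOC/100 * C_total = 18.57/100 * 86.74 = 16.108 Ah
Step 2: t = remaining / I = 16.108 / 34.59 = 0.4657 hr

0.4657 hr


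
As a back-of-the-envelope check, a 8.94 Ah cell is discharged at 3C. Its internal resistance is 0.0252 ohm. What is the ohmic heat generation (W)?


Step 1: I = C_rate * capacity = 3 * 8.94 = 26.82 A
Step 2: Q = I^2 * R = 26.82^2 * 0.0252 = 719.31 * 0.0252 = 18.13 W

18.13 W


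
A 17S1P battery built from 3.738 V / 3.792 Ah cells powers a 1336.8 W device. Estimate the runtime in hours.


Step 1: E_pack = Ns * V_cell * Np * C_cell = 17 * 3.738 * 1 * 3.792 = 240.97 Wh
Step 2: t = E_pack / P = 240.97 / 1336.8 = 0.1803 hr

0.1803 hr


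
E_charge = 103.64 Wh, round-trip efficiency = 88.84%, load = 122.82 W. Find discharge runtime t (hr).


Step 1: E_discharge = eta/100 * E_charge = 88.84/100 * 103.64 = 92.074 Wh
Step 2: t = E_discharge / P = 92.074 / 122.82 = 0.7497 hr

0.7497 hr


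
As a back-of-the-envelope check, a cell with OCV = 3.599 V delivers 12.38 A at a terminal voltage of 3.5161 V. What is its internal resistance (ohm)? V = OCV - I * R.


R = (OCV - V) / I = (3.599 - 3.5161) / 12.38 = 0.006696 ohm

0.006696 ohm


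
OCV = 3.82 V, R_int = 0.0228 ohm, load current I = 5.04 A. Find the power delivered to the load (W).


Step 1: V_terminal = OCV - I*R = 3.82 - 5.04 * 0.0228 = 3.7051 V
Step 2: P_out = V_terminal * I = 3.7051 * 5.04 = 18.67 W

18.67 W


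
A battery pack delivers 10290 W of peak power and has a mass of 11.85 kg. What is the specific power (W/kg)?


Specific power = 10290 W / 11.85 kg = 868.4 W/kg

868.4 W/kg


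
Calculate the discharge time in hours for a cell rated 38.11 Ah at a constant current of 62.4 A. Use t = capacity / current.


Runtime = 38.11 Ah / 62.4 A = 0.6107 hr

0.6107 hr


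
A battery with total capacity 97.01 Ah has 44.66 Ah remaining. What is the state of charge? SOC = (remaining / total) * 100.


SOC = (remaining / total) * 100 = (44.66 / 97.01) * 100 = 46.04%

46.04%


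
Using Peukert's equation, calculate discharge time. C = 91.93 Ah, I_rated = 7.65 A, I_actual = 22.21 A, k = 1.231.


t_rated = C / I_rated = 91.93 / 7.65 = 12.017 hr
(I_rated/I)^k = (0.34444)^1.231 = 0.26927
t = t_rated * (I_rated/I)^k = 12.017 * 0.26927 = 3.236 hr

3.236 hr


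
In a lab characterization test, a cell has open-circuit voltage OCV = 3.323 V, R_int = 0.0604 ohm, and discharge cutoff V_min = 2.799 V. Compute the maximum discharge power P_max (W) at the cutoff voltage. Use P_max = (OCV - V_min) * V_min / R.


P_max = (OCV - V_min) * V_min / R = (3.323 - 2.799) * 2.799 / 0.0604 = 0.524 * 2.799 / 0.0604 = 24.28 W

24.28 W
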